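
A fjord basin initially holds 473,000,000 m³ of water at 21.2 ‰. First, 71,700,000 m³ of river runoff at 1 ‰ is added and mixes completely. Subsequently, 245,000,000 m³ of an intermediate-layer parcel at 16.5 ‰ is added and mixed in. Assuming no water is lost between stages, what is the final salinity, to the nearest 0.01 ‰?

17.91 ‰

By conservation of dissolved salt,
Initial salt = 473,000,000×21.2 = 10,027,600,000
After stage 1: salt = 10,027,600,000 + 71,700,000×1 = 10,099,300,000; volume = 544,700,000 m³; S = 18.541 ‰
After stage 2: salt = 10,099,300,000 + 245,000,000×16.5 = 14,141,800,000; volume = 789,700,000 m³
S = 14,141,800,000 / 789,700,000 = 17.9078 ‰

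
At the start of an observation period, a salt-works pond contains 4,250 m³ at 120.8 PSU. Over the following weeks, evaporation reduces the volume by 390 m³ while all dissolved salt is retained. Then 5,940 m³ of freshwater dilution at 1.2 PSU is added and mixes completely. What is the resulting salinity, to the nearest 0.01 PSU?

53.12 PSU

After evaporation: salt = 4,250×120.8 = 513,400; volume = 4,250 − 390 = 3,860 m³
After mixing: salt = 513,400 + 5,940×1.2 = 520,528; volume = 3,860 + 5,940 = 9,800 m³
S = 520,528 / 9,800 = 53.1151 PSU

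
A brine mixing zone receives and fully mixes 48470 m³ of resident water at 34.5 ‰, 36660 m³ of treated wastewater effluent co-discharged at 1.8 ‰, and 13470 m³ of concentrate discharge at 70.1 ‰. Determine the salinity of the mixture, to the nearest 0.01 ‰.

27.21 ‰

Salt balance:
salt = 48,470×34.5 + 36,660×1.8 + 13,470×70.1 = 1,672,215 + 65,988 + 944,247 = 2,682,450
volume = 48,470 + 36,660 + 13,470 = 98,600 m³
S = 2,682,450 / 98,600 = 27.2054 ‰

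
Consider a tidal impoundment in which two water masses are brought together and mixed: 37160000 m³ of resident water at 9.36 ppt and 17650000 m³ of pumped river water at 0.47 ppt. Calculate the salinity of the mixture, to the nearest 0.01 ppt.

Conserving salt mass:
salt = 37,160,000×9.36 + 17,650,000×0.47 = 347,817,600 + 8,295,500 = 356,113,100
volume = 37,160,000 + 17,650,000 = 54,810,000 m³
S = 356,113,100 / 54,810,000 = 6.4972 ppt

6.50 ppt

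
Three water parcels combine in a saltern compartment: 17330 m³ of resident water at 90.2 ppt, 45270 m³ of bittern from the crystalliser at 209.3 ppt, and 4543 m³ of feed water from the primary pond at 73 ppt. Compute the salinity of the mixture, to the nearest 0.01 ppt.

169.34 ppt

Conserving salt mass:
salt = 17,330×90.2 + 45,270×209.3 + 4,543×73 = 1,563,166 + 9,475,011 + 331,639 = 11,369,816
volume = 17,330 + 45,270 + 4,543 = 67,143 m³
S = 11,369,816 / 67,143 = 169.3373 ppt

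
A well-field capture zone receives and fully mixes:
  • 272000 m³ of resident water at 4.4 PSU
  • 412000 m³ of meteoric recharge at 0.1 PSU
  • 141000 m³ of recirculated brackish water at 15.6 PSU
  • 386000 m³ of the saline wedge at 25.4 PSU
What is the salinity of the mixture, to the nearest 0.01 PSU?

Weighted by volume,
salt = 272,000×4.4 + 412,000×0.1 + 141,000×15.6 + 386,000×25.4 = 1,196,800 + 41,200 + 2,199,600 + 9,804,400 = 13,242,000
volume = 272,000 + 412,000 + 141,000 + 386,000 = 1,211,000 m³
S = 13,242,000 / 1,211,000 = 10.9348 PSU

10.93 PSU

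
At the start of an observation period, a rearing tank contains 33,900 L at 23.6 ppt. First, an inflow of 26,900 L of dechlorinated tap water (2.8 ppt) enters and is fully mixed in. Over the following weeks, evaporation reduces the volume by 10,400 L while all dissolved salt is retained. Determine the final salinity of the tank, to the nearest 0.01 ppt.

17.37 ppt

After mixing: salt = 33,900×23.6 + 26,900×2.8 = 875,360; volume = 60,800 L
After evaporation: salt unchanged = 875,360; volume = 60,800 − 10,400 = 50,400 L
S = 875,360 / 50,400 = 17.3683 ppt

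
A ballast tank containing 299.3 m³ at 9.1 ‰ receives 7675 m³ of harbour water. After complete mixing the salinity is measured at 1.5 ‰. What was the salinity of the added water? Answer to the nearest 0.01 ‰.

1.20 ‰

Salt balance: 299.3×9.1 + 7,675×S = 7,974.3×1.5
2,723.63 + 7,675·S = 11,961.45
S = (11,961.45 − 2,723.63) / 7,675 = 1.2036 ‰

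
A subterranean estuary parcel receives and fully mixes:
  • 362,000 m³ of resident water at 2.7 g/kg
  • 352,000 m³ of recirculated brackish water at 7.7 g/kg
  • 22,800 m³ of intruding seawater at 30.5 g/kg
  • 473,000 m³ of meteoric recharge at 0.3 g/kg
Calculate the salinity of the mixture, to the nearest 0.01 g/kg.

Conserving salt mass:
salt = 362,000×2.7 + 352,000×7.7 + 22,800×30.5 + 473,000×0.3 = 977,400 + 2,710,400 + 695,400 + 141,900 = 4,525,100
volume = 362,000 + 352,000 + 22,800 + 473,000 = 1,209,800 m³
S = 4,525,100 / 1,209,800 = 3.7404 g/kg

3.74 g/kg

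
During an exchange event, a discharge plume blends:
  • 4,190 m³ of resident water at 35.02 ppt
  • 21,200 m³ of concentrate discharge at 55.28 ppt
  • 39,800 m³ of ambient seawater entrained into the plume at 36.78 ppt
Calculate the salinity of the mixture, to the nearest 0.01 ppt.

Conserving salt mass:
salt = 4,190×35.02 + 21,200×55.28 + 39,800×36.78 = 146,733.8 + 1,171,936 + 1,463,844 = 2,782,513.8
volume = 4,190 + 21,200 + 39,800 = 65,190 m³
S = 2,782,513.8 / 65,190 = 42.6831 ppt

42.68 ppt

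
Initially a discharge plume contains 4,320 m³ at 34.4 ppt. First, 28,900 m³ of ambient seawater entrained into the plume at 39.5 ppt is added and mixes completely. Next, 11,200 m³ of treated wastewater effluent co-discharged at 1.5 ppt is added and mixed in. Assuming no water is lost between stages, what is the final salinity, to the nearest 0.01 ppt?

Weighted by volume,
Initial salt = 4,320×34.4 = 148,608
After stage 1: salt = 148,608 + 28,900×39.5 = 1,290,158; volume = 33,220 m³; S = 38.837 ppt
After stage 2: salt = 1,290,158 + 11,200×1.5 = 1,306,958; volume = 44,420 m³
S = 1,306,958 / 44,420 = 29.4227 ppt

29.42 ppt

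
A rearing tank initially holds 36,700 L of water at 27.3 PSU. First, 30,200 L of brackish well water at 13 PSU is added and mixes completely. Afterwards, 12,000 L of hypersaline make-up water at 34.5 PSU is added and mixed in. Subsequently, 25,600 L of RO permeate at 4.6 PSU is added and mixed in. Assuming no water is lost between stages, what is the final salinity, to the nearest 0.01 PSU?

18.43 PSU

Salt balance:
Initial salt = 36,700×27.3 = 1,001,910
After stage 1: salt = 1,001,910 + 30,200×13 = 1,394,510; volume = 66,900 L; S = 20.845 PSU
After stage 2: salt = 1,394,510 + 12,000×34.5 = 1,808,510; volume = 78,900 L; S = 22.922 PSU
After stage 3: salt = 1,808,510 + 25,600×4.6 = 1,926,270; volume = 104,500 L
S = 1,926,270 / 104,500 = 18.4332 PSU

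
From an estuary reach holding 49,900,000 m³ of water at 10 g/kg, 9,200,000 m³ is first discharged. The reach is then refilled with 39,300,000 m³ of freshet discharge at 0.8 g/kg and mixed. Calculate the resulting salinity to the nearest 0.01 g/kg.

5.48 g/kg

Remaining after removal: 40,700,000 m³ at 10 g/kg (salt = 407,000,000)
After addition: salt = 407,000,000 + 39,300,000×0.8 = 438,440,000; volume = 80,000,000 m³
S = 438,440,000 / 80,000,000 = 5.4805 g/kg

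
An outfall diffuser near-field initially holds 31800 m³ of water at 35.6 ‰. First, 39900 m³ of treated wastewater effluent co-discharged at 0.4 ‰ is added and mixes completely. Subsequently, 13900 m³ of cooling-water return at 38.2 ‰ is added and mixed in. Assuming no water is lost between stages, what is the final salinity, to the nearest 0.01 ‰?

19.61 ‰

Conserving salt mass:
Initial salt = 31,800×35.6 = 1,132,080
After stage 1: salt = 1,132,080 + 39,900×0.4 = 1,148,040; volume = 71,700 m³; S = 16.012 ‰
After stage 2: salt = 1,148,040 + 13,900×38.2 = 1,679,020; volume = 85,600 m³
S = 1,679,020 / 85,600 = 19.6147 ‰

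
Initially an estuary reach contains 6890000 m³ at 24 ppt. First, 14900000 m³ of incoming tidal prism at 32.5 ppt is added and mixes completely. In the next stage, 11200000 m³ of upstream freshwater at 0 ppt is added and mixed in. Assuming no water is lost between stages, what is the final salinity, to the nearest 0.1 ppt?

Total salt / total volume:
Initial salt = 6,890,000×24 = 165,360,000
After stage 1: salt = 165,360,000 + 14,900,000×32.5 = 649,610,000; volume = 21,790,000 m³; S = 29.812 ppt
After stage 2: salt = 649,610,000 + 11,200,000×0 = 649,610,000; volume = 32,990,000 m³
S = 649,610,000 / 32,990,000 = 19.6911 ppt

19.7 ppt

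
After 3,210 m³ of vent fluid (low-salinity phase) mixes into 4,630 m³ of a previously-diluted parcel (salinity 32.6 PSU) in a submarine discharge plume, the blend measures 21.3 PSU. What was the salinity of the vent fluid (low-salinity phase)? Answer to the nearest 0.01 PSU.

Salt balance: 4,630×32.6 + 3,210×S = 7,840×21.3
150,938 + 3,210·S = 166,992
S = (166,992 − 150,938) / 3,210 = 5.0012 PSU

5.00 PSU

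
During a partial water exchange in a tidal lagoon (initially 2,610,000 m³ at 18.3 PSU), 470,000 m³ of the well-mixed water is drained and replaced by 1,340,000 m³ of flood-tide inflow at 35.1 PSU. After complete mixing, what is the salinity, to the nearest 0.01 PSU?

24.77 PSU

Remaining after removal: 2,140,000 m³ at 18.3 PSU (salt = 39,162,000)
After addition: salt = 39,162,000 + 1,340,000×35.1 = 86,196,000; volume = 3,480,000 m³
S = 86,196,000 / 3,480,000 = 24.769 PSU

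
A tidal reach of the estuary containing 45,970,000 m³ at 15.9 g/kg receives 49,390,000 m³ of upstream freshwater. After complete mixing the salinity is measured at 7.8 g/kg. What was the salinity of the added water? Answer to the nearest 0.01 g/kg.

0.26 g/kg

Salt balance: 45,970,000×15.9 + 49,390,000×S = 95,360,000×7.8
730,923,000 + 49,390,000·S = 743,808,000
S = (743,808,000 − 730,923,000) / 49,390,000 = 0.2609 g/kg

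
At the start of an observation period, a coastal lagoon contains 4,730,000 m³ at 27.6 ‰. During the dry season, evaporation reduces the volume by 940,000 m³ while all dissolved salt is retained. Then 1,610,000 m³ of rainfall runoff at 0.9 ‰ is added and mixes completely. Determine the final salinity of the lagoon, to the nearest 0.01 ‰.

24.44 ‰

After evaporation: salt = 4,730,000×27.6 = 130,548,000; volume = 4,730,000 − 940,000 = 3,790,000 m³
After mixing: salt = 130,548,000 + 1,610,000×0.9 = 131,997,000; volume = 3,790,000 + 1,610,000 = 5,400,000 m³
S = 131,997,000 / 5,400,000 = 24.4439 ‰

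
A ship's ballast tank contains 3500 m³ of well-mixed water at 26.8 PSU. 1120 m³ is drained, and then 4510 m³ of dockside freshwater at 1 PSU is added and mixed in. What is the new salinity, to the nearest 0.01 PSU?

Remaining after removal: 2,380 m³ at 26.8 PSU (salt = 63,784)
After addition: salt = 63,784 + 4,510×1 = 68,294; volume = 6,890 m³
S = 68,294 / 6,890 = 9.912 PSU

9.91 PSU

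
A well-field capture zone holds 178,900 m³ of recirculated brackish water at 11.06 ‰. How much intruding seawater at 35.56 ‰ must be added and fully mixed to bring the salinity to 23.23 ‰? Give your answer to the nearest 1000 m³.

177000 m³

Salt balance: 178,900×11.06 + V×35.56 = (178,900+V)×23.23
1,978,634 + 35.56V = 4,155,847 + 23.23V
2,177,213 = 12.33V
V = 176,578.51 m³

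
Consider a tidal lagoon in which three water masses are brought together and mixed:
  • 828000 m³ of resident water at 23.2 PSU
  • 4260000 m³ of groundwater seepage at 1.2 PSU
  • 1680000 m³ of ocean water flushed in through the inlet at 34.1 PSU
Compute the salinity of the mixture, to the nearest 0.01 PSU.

12.06 PSU

Salt balance:
salt = 828,000×23.2 + 4,260,000×1.2 + 1,680,000×34.1 = 19,209,600 + 5,112,000 + 57,288,000 = 81,609,600
volume = 828,000 + 4,260,000 + 1,680,000 = 6,768,000 m³
S = 81,609,600 / 6,768,000 = 12.0582 PSU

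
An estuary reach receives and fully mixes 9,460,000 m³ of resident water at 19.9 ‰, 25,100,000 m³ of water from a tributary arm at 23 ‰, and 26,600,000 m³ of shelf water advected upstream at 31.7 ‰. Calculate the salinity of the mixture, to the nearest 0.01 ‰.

Conserving salt mass:
salt = 9,460,000×19.9 + 25,100,000×23 + 26,600,000×31.7 = 188,254,000 + 577,300,000 + 843,220,000 = 1,608,774,000
volume = 9,460,000 + 25,100,000 + 26,600,000 = 61,160,000 m³
S = 1,608,774,000 / 61,160,000 = 26.3043 ‰

26.30 ‰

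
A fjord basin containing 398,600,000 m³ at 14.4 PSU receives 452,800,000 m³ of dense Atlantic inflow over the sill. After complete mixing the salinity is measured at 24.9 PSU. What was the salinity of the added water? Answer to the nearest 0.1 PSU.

Salt balance: 398,600,000×14.4 + 452,800,000×S = 851,400,000×24.9
5,739,840,000 + 452,800,000·S = 21,199,860,000
S = (21,199,860,000 − 5,739,840,000) / 452,800,000 = 34.1432 PSU

34.1 PSU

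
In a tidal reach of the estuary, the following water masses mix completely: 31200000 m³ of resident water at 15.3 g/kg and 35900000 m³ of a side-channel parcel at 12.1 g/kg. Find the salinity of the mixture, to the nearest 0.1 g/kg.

13.6 g/kg

By conservation of dissolved salt,
salt = 31,200,000×15.3 + 35,900,000×12.1 = 477,360,000 + 434,390,000 = 911,750,000
volume = 31,200,000 + 35,900,000 = 67,100,000 m³
S = 911,750,000 / 67,100,000 = 13.588 g/kg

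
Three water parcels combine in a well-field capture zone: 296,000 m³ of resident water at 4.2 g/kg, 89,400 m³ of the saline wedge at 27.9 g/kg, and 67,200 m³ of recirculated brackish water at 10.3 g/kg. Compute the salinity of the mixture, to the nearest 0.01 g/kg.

9.79 g/kg

Mass of salt is conserved:
salt = 296,000×4.2 + 89,400×27.9 + 67,200×10.3 = 1,243,200 + 2,494,260 + 692,160 = 4,429,620
volume = 296,000 + 89,400 + 67,200 = 452,600 m³
S = 4,429,620 / 452,600 = 9.7871 g/kg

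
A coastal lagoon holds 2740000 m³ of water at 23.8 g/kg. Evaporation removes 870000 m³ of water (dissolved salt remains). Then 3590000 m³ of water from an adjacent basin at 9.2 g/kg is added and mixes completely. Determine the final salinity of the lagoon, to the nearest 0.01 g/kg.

After evaporation: salt = 2,740,000×23.8 = 65,212,000; volume = 2,740,000 − 870,000 = 1,870,000 m³
After mixing: salt = 65,212,000 + 3,590,000×9.2 = 98,240,000; volume = 1,870,000 + 3,590,000 = 5,460,000 m³
S = 98,240,000 / 5,460,000 = 17.9927 g/kg

17.99 g/kg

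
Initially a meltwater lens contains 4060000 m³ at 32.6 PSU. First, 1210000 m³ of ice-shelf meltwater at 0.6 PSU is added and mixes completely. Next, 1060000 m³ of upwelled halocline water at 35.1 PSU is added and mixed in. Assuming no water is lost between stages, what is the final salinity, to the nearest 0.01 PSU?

Conserving salt mass:
Initial salt = 4,060,000×32.6 = 132,356,000
After stage 1: salt = 132,356,000 + 1,210,000×0.6 = 133,082,000; volume = 5,270,000 m³; S = 25.253 PSU
After stage 2: salt = 133,082,000 + 1,060,000×35.1 = 170,288,000; volume = 6,330,000 m³
S = 170,288,000 / 6,330,000 = 26.9017 PSU

26.90 PSU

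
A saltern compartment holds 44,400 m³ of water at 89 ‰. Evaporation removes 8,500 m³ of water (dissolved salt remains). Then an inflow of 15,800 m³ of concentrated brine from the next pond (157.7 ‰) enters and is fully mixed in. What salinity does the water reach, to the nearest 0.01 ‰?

124.63 ‰

After evaporation: salt = 44,400×89 = 3,951,600; volume = 44,400 − 8,500 = 35,900 m³
After mixing: salt = 3,951,600 + 15,800×157.7 = 6,443,260; volume = 35,900 + 15,800 = 51,700 m³
S = 6,443,260 / 51,700 = 124.6279 ‰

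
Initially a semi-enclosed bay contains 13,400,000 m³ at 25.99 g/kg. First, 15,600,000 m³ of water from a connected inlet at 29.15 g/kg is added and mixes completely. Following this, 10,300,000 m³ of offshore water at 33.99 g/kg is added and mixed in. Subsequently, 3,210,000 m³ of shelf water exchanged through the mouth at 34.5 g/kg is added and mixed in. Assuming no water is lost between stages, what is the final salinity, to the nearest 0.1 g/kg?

Mass of salt is conserved:
Initial salt = 13,400,000×25.99 = 348,266,000
After stage 1: salt = 348,266,000 + 15,600,000×29.15 = 803,006,000; volume = 29,000,000 m³; S = 27.69 g/kg
After stage 2: salt = 803,006,000 + 10,300,000×33.99 = 1,153,103,000; volume = 39,300,000 m³; S = 29.341 g/kg
After stage 3: salt = 1,153,103,000 + 3,210,000×34.5 = 1,263,848,000; volume = 42,510,000 m³
S = 1,263,848,000 / 42,510,000 = 29.7306 g/kg

29.7 g/kg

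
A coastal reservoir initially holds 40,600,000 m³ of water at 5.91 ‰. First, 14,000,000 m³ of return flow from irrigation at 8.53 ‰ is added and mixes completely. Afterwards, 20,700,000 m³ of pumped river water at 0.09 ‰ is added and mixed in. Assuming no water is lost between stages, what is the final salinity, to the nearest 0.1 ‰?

Conserving salt mass:
Initial salt = 40,600,000×5.91 = 239,946,000
After stage 1: salt = 239,946,000 + 14,000,000×8.53 = 359,366,000; volume = 54,600,000 m³; S = 6.582 ‰
After stage 2: salt = 359,366,000 + 20,700,000×0.09 = 361,229,000; volume = 75,300,000 m³
S = 361,229,000 / 75,300,000 = 4.7972 ‰

4.8 ‰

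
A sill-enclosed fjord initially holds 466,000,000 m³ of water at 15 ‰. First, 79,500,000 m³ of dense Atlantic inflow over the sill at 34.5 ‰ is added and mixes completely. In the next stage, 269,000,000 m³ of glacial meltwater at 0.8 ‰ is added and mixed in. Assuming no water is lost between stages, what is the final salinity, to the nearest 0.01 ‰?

Salt balance:
Initial salt = 466,000,000×15 = 6,990,000,000
After stage 1: salt = 6,990,000,000 + 79,500,000×34.5 = 9,732,750,000; volume = 545,500,000 m³; S = 17.842 ‰
After stage 2: salt = 9,732,750,000 + 269,000,000×0.8 = 9,947,950,000; volume = 814,500,000 m³
S = 9,947,950,000 / 814,500,000 = 12.2136 ‰

12.21 ‰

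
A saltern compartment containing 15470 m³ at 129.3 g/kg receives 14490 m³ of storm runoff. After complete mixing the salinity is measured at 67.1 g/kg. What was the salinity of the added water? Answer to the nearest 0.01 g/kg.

Salt balance: 15,470×129.3 + 14,490×S = 29,960×67.1
2,000,271 + 14,490·S = 2,010,316
S = (2,010,316 − 2,000,271) / 14,490 = 0.6932 g/kg

0.69 g/kg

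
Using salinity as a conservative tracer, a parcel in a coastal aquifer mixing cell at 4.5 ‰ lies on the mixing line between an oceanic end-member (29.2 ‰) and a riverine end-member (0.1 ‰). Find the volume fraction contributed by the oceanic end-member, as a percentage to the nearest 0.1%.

Let g be the oceanic fraction. Salt balance per unit volume:
g×29.2 + (1−g)×0.1 = 4.5
g = (4.5 − 0.1) / (29.2 − 0.1) = 4.4/29.1 = 0.1512

15.1%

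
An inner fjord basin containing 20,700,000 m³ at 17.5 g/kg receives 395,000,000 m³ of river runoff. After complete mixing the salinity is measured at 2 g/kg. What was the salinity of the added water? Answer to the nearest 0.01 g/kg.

Salt balance: 20,700,000×17.5 + 395,000,000×S = 415,700,000×2
362,250,000 + 395,000,000·S = 831,400,000
S = (831,400,000 − 362,250,000) / 395,000,000 = 1.1877 g/kg

1.19 g/kg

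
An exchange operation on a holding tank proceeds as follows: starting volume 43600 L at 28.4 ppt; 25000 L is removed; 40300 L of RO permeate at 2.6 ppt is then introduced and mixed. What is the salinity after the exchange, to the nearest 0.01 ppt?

Remaining after removal: 18,600 L at 28.4 ppt (salt = 528,240)
After addition: salt = 528,240 + 40,300×2.6 = 633,020; volume = 58,900 L
S = 633,020 / 58,900 = 10.7474 ppt

10.75 ppt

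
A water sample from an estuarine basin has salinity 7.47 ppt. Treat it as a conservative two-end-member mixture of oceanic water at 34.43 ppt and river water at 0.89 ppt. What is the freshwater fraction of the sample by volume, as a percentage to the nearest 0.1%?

Let f be the freshwater fraction. Salt balance per unit volume:
f×0.89 + (1−f)×34.43 = 7.47
f = (34.43 − 7.47) / (34.43 − 0.89) = 26.96/33.54 = 0.8038

80.4%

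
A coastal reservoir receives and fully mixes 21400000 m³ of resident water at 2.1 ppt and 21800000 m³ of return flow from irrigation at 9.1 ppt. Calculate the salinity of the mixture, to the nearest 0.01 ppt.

5.63 ppt

Total salt / total volume:
salt = 21,400,000×2.1 + 21,800,000×9.1 = 44,940,000 + 198,380,000 = 243,320,000
volume = 21,400,000 + 21,800,000 = 43,200,000 m³
S = 243,320,000 / 43,200,000 = 5.6324 ppt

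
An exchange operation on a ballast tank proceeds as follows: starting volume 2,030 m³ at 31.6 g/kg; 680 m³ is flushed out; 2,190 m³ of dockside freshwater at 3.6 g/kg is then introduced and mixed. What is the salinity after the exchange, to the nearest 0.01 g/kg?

14.28 g/kg

Remaining after removal: 1,350 m³ at 31.6 g/kg (salt = 42,660)
After addition: salt = 42,660 + 2,190×3.6 = 50,544; volume = 3,540 m³
S = 50,544 / 3,540 = 14.278 g/kg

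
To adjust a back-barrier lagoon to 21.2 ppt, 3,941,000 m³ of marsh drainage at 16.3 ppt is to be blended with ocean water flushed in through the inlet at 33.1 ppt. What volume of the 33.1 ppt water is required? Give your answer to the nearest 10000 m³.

Salt balance: 3,941,000×16.3 + V×33.1 = (3,941,000+V)×21.2
64,238,300 + 33.1V = 83,549,200 + 21.2V
19,310,900 = 11.9V
V = 1,622,764.71 m³

1620000 m³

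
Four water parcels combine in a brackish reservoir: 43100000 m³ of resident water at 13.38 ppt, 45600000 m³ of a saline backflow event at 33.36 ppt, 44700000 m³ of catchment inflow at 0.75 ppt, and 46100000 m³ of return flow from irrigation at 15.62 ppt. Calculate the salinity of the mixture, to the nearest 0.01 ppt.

Total salt / total volume:
salt = 43,100,000×13.38 + 45,600,000×33.36 + 44,700,000×0.75 + 46,100,000×15.62 = 576,678,000 + 1,521,216,000 + 33,525,000 + 720,082,000 = 2,851,501,000
volume = 43,100,000 + 45,600,000 + 44,700,000 + 46,100,000 = 179,500,000 m³
S = 2,851,501,000 / 179,500,000 = 15.8858 ppt

15.89 ppt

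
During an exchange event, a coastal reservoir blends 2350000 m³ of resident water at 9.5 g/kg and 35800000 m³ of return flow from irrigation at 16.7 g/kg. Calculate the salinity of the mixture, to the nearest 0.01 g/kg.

16.26 g/kg

By conservation of dissolved salt,
salt = 2,350,000×9.5 + 35,800,000×16.7 = 22,325,000 + 597,860,000 = 620,185,000
volume = 2,350,000 + 35,800,000 = 38,150,000 m³
S = 620,185,000 / 38,150,000 = 16.2565 g/kg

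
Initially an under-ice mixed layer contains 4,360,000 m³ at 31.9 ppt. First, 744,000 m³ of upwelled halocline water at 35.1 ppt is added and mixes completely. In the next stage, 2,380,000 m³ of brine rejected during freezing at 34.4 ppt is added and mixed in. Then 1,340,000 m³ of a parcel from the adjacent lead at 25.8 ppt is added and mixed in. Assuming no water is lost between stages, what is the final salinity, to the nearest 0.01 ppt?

31.92 ppt

Mass of salt is conserved:
Initial salt = 4,360,000×31.9 = 139,084,000
After stage 1: salt = 139,084,000 + 744,000×35.1 = 165,198,400; volume = 5,104,000 m³; S = 32.366 ppt
After stage 2: salt = 165,198,400 + 2,380,000×34.4 = 247,070,400; volume = 7,484,000 m³; S = 33.013 ppt
After stage 3: salt = 247,070,400 + 1,340,000×25.8 = 281,642,400; volume = 8,824,000 m³
S = 281,642,400 / 8,824,000 = 31.9178 ppt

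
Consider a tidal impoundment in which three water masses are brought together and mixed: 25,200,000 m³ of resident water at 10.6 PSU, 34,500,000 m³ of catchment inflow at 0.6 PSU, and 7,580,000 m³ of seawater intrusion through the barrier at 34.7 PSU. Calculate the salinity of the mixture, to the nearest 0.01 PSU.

Mass of salt is conserved:
salt = 25,200,000×10.6 + 34,500,000×0.6 + 7,580,000×34.7 = 267,120,000 + 20,700,000 + 263,026,000 = 550,846,000
volume = 25,200,000 + 34,500,000 + 7,580,000 = 67,280,000 m³
S = 550,846,000 / 67,280,000 = 8.1874 PSU

8.19 PSU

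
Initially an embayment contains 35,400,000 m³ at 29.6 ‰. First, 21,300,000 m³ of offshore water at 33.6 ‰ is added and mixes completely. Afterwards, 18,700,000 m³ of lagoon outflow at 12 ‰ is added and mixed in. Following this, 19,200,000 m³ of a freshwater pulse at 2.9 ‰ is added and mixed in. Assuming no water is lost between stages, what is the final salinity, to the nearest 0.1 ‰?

21.6 ‰

Conserving salt mass:
Initial salt = 35,400,000×29.6 = 1,047,840,000
After stage 1: salt = 1,047,840,000 + 21,300,000×33.6 = 1,763,520,000; volume = 56,700,000 m³; S = 31.103 ‰
After stage 2: salt = 1,763,520,000 + 18,700,000×12 = 1,987,920,000; volume = 75,400,000 m³; S = 26.365 ‰
After stage 3: salt = 1,987,920,000 + 19,200,000×2.9 = 2,043,600,000; volume = 94,600,000 m³
S = 2,043,600,000 / 94,600,000 = 21.6025 ‰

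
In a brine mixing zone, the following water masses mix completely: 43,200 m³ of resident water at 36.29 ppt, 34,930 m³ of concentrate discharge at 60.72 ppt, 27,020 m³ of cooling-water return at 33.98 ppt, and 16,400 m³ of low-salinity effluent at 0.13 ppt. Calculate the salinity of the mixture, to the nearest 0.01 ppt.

37.92 ppt

Weighted by volume,
salt = 43,200×36.29 + 34,930×60.72 + 27,020×33.98 + 16,400×0.13 = 1,567,728 + 2,120,949.6 + 918,139.6 + 2,132 = 4,608,949.2
volume = 43,200 + 34,930 + 27,020 + 16,400 = 121,550 m³
S = 4,608,949.2 / 121,550 = 37.9181 ppt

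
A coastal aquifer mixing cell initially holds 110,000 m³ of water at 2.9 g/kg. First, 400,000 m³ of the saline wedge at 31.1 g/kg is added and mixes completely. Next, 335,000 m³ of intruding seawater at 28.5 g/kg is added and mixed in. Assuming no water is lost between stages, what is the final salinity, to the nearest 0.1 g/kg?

Total salt / total volume:
Initial salt = 110,000×2.9 = 319,000
After stage 1: salt = 319,000 + 400,000×31.1 = 12,759,000; volume = 510,000 m³; S = 25.018 g/kg
After stage 2: salt = 12,759,000 + 335,000×28.5 = 22,306,500; volume = 845,000 m³
S = 22,306,500 / 845,000 = 26.3982 g/kg

26.4 g/kg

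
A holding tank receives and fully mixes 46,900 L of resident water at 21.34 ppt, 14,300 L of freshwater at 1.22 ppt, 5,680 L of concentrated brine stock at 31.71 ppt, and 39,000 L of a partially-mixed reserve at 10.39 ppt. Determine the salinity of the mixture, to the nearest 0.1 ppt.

Mass of salt is conserved:
salt = 46,900×21.34 + 14,300×1.22 + 5,680×31.71 + 39,000×10.39 = 1,000,846 + 17,446 + 180,112.8 + 405,210 = 1,603,614.8
volume = 46,900 + 14,300 + 5,680 + 39,000 = 105,880 L
S = 1,603,614.8 / 105,880 = 15.146 ppt

15.1 ppt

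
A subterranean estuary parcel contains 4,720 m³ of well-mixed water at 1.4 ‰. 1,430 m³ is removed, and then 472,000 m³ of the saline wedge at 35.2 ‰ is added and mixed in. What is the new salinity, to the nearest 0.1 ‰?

35.0 ‰

Remaining after removal: 3,290 m³ at 1.4 ‰ (salt = 4,606)
After addition: salt = 4,606 + 472,000×35.2 = 16,619,006; volume = 475,290 m³
S = 16,619,006 / 475,290 = 34.966 ‰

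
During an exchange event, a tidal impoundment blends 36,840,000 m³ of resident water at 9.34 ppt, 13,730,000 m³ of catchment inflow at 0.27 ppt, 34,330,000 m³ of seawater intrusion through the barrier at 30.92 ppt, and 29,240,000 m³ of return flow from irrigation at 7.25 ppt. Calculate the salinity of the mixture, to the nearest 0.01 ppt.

14.20 ppt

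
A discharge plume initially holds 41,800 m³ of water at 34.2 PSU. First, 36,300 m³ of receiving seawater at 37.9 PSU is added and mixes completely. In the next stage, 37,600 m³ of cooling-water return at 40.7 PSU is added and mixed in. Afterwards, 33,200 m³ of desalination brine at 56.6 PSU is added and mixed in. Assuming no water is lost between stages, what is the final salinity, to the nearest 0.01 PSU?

Weighted by volume,
Initial salt = 41,800×34.2 = 1,429,560
After stage 1: salt = 1,429,560 + 36,300×37.9 = 2,805,330; volume = 78,100 m³; S = 35.92 PSU
After stage 2: salt = 2,805,330 + 37,600×40.7 = 4,335,650; volume = 115,700 m³; S = 37.473 PSU
After stage 3: salt = 4,335,650 + 33,200×56.6 = 6,214,770; volume = 148,900 m³
S = 6,214,770 / 148,900 = 41.7379 PSU

41.74 PSU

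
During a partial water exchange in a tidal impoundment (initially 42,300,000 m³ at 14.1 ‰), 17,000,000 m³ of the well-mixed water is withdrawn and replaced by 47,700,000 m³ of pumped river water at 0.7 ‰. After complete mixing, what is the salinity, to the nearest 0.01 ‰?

Remaining after removal: 25,300,000 m³ at 14.1 ‰ (salt = 356,730,000)
After addition: salt = 356,730,000 + 47,700,000×0.7 = 390,120,000; volume = 73,000,000 m³
S = 390,120,000 / 73,000,000 = 5.3441 ‰

5.34 ‰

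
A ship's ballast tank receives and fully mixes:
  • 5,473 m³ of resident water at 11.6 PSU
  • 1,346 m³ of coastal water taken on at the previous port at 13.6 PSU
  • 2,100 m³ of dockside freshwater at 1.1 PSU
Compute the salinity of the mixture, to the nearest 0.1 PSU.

Weighted by volume,
salt = 5,473×11.6 + 1,346×13.6 + 2,100×1.1 = 63,486.8 + 18,305.6 + 2,310 = 84,102.4
volume = 5,473 + 1,346 + 2,100 = 8,919 m³
S = 84,102.4 / 8,919 = 9.43 PSU

9.4 PSU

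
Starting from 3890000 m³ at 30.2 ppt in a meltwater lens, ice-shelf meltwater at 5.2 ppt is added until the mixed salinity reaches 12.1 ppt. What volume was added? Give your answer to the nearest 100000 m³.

10200000 m³

Salt balance: 3,890,000×30.2 + V×5.2 = (3,890,000+V)×12.1
117,478,000 + 5.2V = 47,069,000 + 12.1V
70,409,000 = 6.9V
V = 10,204,202.9 m³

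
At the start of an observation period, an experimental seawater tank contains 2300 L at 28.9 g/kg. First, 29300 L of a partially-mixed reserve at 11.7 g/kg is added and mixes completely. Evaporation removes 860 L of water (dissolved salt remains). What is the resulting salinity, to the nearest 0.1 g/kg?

After mixing: salt = 2,300×28.9 + 29,300×11.7 = 409,280; volume = 31,600 L
After evaporation: salt unchanged = 409,280; volume = 31,600 − 860 = 30,740 L
S = 409,280 / 30,740 = 13.3142 g/kg

13.3 g/kg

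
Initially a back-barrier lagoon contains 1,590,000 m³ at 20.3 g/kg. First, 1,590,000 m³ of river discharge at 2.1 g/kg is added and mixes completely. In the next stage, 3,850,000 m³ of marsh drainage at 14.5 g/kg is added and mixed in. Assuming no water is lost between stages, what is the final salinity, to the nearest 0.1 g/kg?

13.0 g/kg

Conserving salt mass:
Initial salt = 1,590,000×20.3 = 32,277,000
After stage 1: salt = 32,277,000 + 1,590,000×2.1 = 35,616,000; volume = 3,180,000 m³; S = 11.2 g/kg
After stage 2: salt = 35,616,000 + 3,850,000×14.5 = 91,441,000; volume = 7,030,000 m³
S = 91,441,000 / 7,030,000 = 13.0073 g/kg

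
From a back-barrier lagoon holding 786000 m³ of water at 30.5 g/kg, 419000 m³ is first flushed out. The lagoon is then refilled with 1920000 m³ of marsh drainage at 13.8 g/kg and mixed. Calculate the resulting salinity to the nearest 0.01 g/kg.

16.48 g/kg

Remaining after removal: 367,000 m³ at 30.5 g/kg (salt = 11,193,500)
After addition: salt = 11,193,500 + 1,920,000×13.8 = 37,689,500; volume = 2,287,000 m³
S = 37,689,500 / 2,287,000 = 16.4799 g/kg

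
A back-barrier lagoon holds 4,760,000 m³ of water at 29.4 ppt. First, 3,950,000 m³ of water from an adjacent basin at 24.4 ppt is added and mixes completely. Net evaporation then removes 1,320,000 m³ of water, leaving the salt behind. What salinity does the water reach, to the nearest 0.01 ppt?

31.98 ppt

After mixing: salt = 4,760,000×29.4 + 3,950,000×24.4 = 236,324,000; volume = 8,710,000 m³
After evaporation: salt unchanged = 236,324,000; volume = 8,710,000 − 1,320,000 = 7,390,000 m³
S = 236,324,000 / 7,390,000 = 31.9789 ppt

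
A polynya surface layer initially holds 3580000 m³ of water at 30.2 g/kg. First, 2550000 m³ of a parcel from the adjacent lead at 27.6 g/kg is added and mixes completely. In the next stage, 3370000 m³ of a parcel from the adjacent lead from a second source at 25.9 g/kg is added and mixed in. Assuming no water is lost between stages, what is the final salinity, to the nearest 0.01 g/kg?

27.98 g/kg

Total salt / total volume:
Initial salt = 3,580,000×30.2 = 108,116,000
After stage 1: salt = 108,116,000 + 2,550,000×27.6 = 178,496,000; volume = 6,130,000 m³; S = 29.118 g/kg
After stage 2: salt = 178,496,000 + 3,370,000×25.9 = 265,779,000; volume = 9,500,000 m³
S = 265,779,000 / 9,500,000 = 27.9767 g/kg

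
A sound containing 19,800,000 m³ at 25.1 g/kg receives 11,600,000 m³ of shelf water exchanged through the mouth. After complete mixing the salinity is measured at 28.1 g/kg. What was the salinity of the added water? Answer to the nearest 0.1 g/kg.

Salt balance: 19,800,000×25.1 + 11,600,000×S = 31,400,000×28.1
496,980,000 + 11,600,000·S = 882,340,000
S = (882,340,000 − 496,980,000) / 11,600,000 = 33.2207 g/kg

33.2 g/kg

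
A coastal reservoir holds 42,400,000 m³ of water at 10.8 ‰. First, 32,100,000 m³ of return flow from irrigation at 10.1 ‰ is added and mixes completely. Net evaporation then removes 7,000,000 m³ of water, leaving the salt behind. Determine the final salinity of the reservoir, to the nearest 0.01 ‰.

11.59 ‰

After mixing: salt = 42,400,000×10.8 + 32,100,000×10.1 = 782,130,000; volume = 74,500,000 m³
After evaporation: salt unchanged = 782,130,000; volume = 74,500,000 − 7,000,000 = 67,500,000 m³
S = 782,130,000 / 67,500,000 = 11.5871 ‰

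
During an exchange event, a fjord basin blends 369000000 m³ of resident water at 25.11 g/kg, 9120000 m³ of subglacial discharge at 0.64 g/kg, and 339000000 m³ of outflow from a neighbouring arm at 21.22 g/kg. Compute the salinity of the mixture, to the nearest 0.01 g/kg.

22.96 g/kg

Weighted by volume,
salt = 369,000,000×25.11 + 9,120,000×0.64 + 339,000,000×21.22 = 9,265,590,000 + 5,836,800 + 7,193,580,000 = 16,465,006,800
volume = 369,000,000 + 9,120,000 + 339,000,000 = 717,120,000 m³
S = 16,465,006,800 / 717,120,000 = 22.9599 g/kg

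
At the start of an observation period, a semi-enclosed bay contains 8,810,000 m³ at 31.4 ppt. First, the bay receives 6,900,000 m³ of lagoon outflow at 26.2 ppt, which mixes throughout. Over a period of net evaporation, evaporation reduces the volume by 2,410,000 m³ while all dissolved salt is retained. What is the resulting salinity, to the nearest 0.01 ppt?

34.39 ppt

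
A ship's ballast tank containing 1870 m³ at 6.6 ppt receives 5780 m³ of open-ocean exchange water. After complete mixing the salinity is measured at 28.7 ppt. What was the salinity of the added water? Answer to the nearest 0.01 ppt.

35.85 ppt

Salt balance: 1,870×6.6 + 5,780×S = 7,650×28.7
12,342 + 5,780·S = 219,555
S = (219,555 − 12,342) / 5,780 = 35.85 ppt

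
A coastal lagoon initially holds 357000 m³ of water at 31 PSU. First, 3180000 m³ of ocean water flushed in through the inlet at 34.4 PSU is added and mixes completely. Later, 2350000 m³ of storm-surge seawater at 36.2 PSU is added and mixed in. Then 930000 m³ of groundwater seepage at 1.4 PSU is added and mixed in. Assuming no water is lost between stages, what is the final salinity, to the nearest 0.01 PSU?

30.34 PSU

Conserving salt mass:
Initial salt = 357,000×31 = 11,067,000
After stage 1: salt = 11,067,000 + 3,180,000×34.4 = 120,459,000; volume = 3,537,000 m³; S = 34.057 PSU
After stage 2: salt = 120,459,000 + 2,350,000×36.2 = 205,529,000; volume = 5,887,000 m³; S = 34.912 PSU
After stage 3: salt = 205,529,000 + 930,000×1.4 = 206,831,000; volume = 6,817,000 m³
S = 206,831,000 / 6,817,000 = 30.3405 PSU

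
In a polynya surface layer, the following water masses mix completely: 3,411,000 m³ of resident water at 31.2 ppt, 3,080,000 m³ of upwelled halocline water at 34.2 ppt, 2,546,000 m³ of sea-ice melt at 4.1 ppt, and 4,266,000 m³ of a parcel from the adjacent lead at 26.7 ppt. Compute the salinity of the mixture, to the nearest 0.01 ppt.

Mass of salt is conserved:
salt = 3,411,000×31.2 + 3,080,000×34.2 + 2,546,000×4.1 + 4,266,000×26.7 = 106,423,200 + 105,336,000 + 10,438,600 + 113,902,200 = 336,100,000
volume = 3,411,000 + 3,080,000 + 2,546,000 + 4,266,000 = 13,303,000 m³
S = 336,100,000 / 13,303,000 = 25.265 ppt

25.26 ppt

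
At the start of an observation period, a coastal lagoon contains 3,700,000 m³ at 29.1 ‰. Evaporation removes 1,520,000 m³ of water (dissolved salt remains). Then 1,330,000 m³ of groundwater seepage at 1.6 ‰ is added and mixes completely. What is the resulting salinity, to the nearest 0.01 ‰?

31.28 ‰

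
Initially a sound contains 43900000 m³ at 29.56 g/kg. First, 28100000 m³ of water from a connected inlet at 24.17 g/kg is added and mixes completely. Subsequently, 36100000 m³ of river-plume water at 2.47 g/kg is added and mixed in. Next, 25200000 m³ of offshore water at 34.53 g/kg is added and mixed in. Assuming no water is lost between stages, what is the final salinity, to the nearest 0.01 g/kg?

22.03 g/kg

Conserving salt mass:
Initial salt = 43,900,000×29.56 = 1,297,684,000
After stage 1: salt = 1,297,684,000 + 28,100,000×24.17 = 1,976,861,000; volume = 72,000,000 m³; S = 27.456 g/kg
After stage 2: salt = 1,976,861,000 + 36,100,000×2.47 = 2,066,028,000; volume = 108,100,000 m³; S = 19.112 g/kg
After stage 3: salt = 2,066,028,000 + 25,200,000×34.53 = 2,936,184,000; volume = 133,300,000 m³
S = 2,936,184,000 / 133,300,000 = 22.0269 g/kg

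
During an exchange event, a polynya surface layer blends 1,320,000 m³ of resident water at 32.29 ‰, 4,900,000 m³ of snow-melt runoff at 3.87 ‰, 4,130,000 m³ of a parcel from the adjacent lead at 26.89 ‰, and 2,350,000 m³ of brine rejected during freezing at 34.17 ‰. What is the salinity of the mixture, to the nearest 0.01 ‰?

By conservation of dissolved salt,
salt = 1,320,000×32.29 + 4,900,000×3.87 + 4,130,000×26.89 + 2,350,000×34.17 = 42,622,800 + 18,963,000 + 111,055,700 + 80,299,500 = 252,941,000
volume = 1,320,000 + 4,900,000 + 4,130,000 + 2,350,000 = 12,700,000 m³
S = 252,941,000 / 12,700,000 = 19.9166 ‰

19.92 ‰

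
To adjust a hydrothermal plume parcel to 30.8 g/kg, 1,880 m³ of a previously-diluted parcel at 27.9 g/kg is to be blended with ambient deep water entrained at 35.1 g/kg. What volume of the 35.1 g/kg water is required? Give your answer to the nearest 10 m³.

1270 m³

Salt balance: 1,880×27.9 + V×35.1 = (1,880+V)×30.8
52,452 + 35.1V = 57,904 + 30.8V
5,452 = 4.3V
V = 1,267.91 m³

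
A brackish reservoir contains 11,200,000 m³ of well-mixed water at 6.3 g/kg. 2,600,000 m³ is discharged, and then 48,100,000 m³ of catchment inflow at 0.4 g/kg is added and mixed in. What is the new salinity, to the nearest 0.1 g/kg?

1.3 g/kg

Remaining after removal: 8,600,000 m³ at 6.3 g/kg (salt = 54,180,000)
After addition: salt = 54,180,000 + 48,100,000×0.4 = 73,420,000; volume = 56,700,000 m³
S = 73,420,000 / 56,700,000 = 1.2949 g/kg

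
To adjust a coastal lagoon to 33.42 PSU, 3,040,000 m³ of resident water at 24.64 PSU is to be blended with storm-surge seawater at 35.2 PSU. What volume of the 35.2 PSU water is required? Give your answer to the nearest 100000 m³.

15000000 m³

Salt balance: 3,040,000×24.64 + V×35.2 = (3,040,000+V)×33.42
74,905,600 + 35.2V = 101,596,800 + 33.42V
26,691,200 = 1.78V
V = 14,995,056.18 m³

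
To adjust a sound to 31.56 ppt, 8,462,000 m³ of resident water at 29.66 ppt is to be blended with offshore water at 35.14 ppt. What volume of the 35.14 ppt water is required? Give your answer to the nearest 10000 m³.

Salt balance: 8,462,000×29.66 + V×35.14 = (8,462,000+V)×31.56
250,982,920 + 35.14V = 267,060,720 + 31.56V
16,077,800 = 3.58V
V = 4,491,005.59 m³

4490000 m³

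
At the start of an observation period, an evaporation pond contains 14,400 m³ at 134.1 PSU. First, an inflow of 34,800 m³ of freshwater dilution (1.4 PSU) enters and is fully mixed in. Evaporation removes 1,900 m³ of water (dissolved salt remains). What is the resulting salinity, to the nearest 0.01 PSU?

41.86 PSU

After mixing: salt = 14,400×134.1 + 34,800×1.4 = 1,979,760; volume = 49,200 m³
After evaporation: salt unchanged = 1,979,760; volume = 49,200 − 1,900 = 47,300 m³
S = 1,979,760 / 47,300 = 41.8554 PSU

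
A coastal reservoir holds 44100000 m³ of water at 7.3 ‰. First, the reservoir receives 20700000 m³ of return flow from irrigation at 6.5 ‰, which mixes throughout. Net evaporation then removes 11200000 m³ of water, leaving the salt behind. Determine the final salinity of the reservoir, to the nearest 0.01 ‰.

8.52 ‰

After mixing: salt = 44,100,000×7.3 + 20,700,000×6.5 = 456,480,000; volume = 64,800,000 m³
After evaporation: salt unchanged = 456,480,000; volume = 64,800,000 − 11,200,000 = 53,600,000 m³
S = 456,480,000 / 53,600,000 = 8.5164 ‰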